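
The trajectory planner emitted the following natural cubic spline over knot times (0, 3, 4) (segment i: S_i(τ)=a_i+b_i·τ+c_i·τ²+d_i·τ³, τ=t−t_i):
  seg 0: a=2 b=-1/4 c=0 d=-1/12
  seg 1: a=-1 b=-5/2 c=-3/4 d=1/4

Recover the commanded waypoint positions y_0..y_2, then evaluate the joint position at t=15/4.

y_0 = S_0(0) = a_0 = 2
y_1 = S_1(0) = a_1 = -1
y_2 = S_1(1) = -4
t_q=15/4 is in segment 1 (τ=3/4); S_1(τ)=-817/256

y_0=2 y_1=-1 y_2=-4
S(15/4) = -817/256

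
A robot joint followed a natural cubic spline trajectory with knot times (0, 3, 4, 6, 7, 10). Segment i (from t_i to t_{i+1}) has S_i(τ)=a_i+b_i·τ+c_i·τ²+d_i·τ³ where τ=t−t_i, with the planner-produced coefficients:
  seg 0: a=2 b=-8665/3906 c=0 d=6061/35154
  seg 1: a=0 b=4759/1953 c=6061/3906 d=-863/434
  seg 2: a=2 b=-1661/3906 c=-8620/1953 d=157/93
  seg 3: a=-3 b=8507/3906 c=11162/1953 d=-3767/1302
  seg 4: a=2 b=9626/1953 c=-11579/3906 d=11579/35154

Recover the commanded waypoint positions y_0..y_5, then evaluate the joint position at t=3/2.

y_0=2 y_1=0 y_2=2 y_3=-3 y_4=2 y_5=-1
S(3/2) = -2589/3472

y_0 = S_0(0) = a_0 = 2
y_1 = S_1(0) = a_1 = 0
y_2 = S_2(0) = a_2 = 2
y_3 = S_3(0) = a_3 = -3
y_4 = S_4(0) = a_4 = 2
y_5 = S_4(3) = -1
t_q=3/2 is in segment 0 (τ=3/2); S_0(τ)=-2589/3472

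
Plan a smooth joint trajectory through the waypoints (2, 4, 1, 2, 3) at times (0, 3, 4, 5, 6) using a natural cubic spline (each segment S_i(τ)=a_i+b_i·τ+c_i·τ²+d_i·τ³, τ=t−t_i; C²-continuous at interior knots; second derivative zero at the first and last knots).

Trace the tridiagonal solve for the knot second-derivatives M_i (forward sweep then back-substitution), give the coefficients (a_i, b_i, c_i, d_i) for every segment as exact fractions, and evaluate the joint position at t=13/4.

  seg 0: a=2 b=871/348 c=0 d=-71/348
  seg 1: a=4 b=-523/174 c=-213/116 d=641/348
  seg 2: a=1 b=-401/348 c=107/29 d=-535/348
  seg 3: a=2 b=281/174 c=-107/116 d=107/348
S(13/4) = 23479/7424

Δ: Δ0=2/3, Δ1=-3, Δ2=1, Δ3=1
row 1: diag=8, rhs=-22; c'=1/8, d'=-11/4
row 2: denom=4−1·1/8=31/8; d'=(24−1·-11/4)/(31/8)=214/31
row 3: denom=4−1·8/31=116/31; d'=(0−1·214/31)/(116/31)=-107/58
back: M3=-107/58
back: M2=214/31−8/31·-107/58=214/29
back: M1=-11/4−1/8·214/29=-213/58
M: M0=0, M1=-213/58, M2=214/29, M3=-107/58, M4=0
seg 0: a=2, c=M0/2=0, d=(M1−M0)/(6·3)=-71/348, b=Δ0−h0·(2M0+M1)/6=871/348
seg 1: a=4, c=M1/2=-213/116, d=(M2−M1)/(6·1)=641/348, b=Δ1−h1·(2M1+M2)/6=-523/174
seg 2: a=1, c=M2/2=107/29, d=(M3−M2)/(6·1)=-535/348, b=Δ2−h2·(2M2+M3)/6=-401/348
seg 3: a=2, c=M3/2=-107/116, d=(M4−M3)/(6·1)=107/348, b=Δ3−h3·(2M3+M4)/6=281/174
t_q=13/4 → seg 1, τ=1/4; S=4+-523/174·τ+-213/116·τ²+641/348·τ³=23479/7424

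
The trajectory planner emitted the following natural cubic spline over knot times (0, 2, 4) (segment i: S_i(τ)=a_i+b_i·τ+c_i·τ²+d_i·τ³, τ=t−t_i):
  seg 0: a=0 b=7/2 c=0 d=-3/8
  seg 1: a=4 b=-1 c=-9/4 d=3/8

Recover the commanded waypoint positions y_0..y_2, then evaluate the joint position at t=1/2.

y_0 = S_0(0) = a_0 = 0
y_1 = S_1(0) = a_1 = 4
y_2 = S_1(2) = -4
t_q=1/2 is in segment 0 (τ=1/2); S_0(τ)=109/64

y_0=0 y_1=4 y_2=-4
S(1/2) = 109/64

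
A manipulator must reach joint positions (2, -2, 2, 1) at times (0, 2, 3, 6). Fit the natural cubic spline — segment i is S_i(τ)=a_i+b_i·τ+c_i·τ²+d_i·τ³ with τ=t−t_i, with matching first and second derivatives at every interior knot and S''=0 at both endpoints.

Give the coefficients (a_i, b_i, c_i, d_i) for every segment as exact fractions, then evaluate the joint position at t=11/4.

  seg 0: a=2 b=-596/141 c=0 d=157/282
  seg 1: a=-2 b=346/141 c=157/47 d=-253/141
  seg 2: a=2 b=529/141 c=-96/47 d=32/141
S(11/4) = 2895/3008

Δ: Δ0=-2, Δ1=4, Δ2=-1/3
row 1: diag=6, rhs=36; c'=1/6, d'=6
row 2: denom=8−1·1/6=47/6; d'=(-26−1·6)/(47/6)=-192/47
back: M2=-192/47
back: M1=6−1/6·-192/47=314/47
M: M0=0, M1=314/47, M2=-192/47, M3=0
seg 0: a=2, c=M0/2=0, d=(M1−M0)/(6·2)=157/282, b=Δ0−h0·(2M0+M1)/6=-596/141
seg 1: a=-2, c=M1/2=157/47, d=(M2−M1)/(6·1)=-253/141, b=Δ1−h1·(2M1+M2)/6=346/141
seg 2: a=2, c=M2/2=-96/47, d=(M3−M2)/(6·3)=32/141, b=Δ2−h2·(2M2+M3)/6=529/141
t_q=11/4 → seg 1, τ=3/4; S=-2+346/141·τ+157/47·τ²+-253/141·τ³=2895/3008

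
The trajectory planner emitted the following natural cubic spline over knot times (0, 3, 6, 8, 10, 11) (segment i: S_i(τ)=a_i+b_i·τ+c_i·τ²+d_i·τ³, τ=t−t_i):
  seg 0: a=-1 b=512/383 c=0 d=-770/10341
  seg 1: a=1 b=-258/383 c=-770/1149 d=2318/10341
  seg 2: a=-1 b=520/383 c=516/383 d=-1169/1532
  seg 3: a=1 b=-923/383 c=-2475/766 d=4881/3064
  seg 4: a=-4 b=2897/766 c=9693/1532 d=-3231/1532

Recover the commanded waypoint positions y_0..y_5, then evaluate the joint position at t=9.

y_0 = S_0(0) = a_0 = -1
y_1 = S_1(0) = a_1 = 1
y_2 = S_2(0) = a_2 = -1
y_3 = S_3(0) = a_3 = 1
y_4 = S_4(0) = a_4 = -4
y_5 = S_4(1) = 4
t_q=9 is in segment 3 (τ=1); S_3(τ)=-9339/3064

y_0=-1 y_1=1 y_2=-1 y_3=1 y_4=-4 y_5=4
S(9) = -9339/3064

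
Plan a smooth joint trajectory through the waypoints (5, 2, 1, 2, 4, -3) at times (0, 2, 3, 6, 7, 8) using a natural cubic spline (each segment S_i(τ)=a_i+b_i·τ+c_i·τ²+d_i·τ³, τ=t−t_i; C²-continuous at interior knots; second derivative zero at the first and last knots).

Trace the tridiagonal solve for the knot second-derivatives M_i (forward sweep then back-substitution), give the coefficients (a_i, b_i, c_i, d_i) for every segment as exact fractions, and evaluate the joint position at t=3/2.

  seg 0: a=5 b=-12509/7446 c=0 d=335/7446
  seg 1: a=2 b=-8489/7446 c=335/1241 d=-967/7446
  seg 2: a=1 b=-3685/3723 c=-297/2482 d=4175/22338
  seg 3: a=2 b=24859/7446 c=1939/1241 d=-21601/7446
  seg 4: a=4 b=-8338/3723 c=-17723/2482 d=17723/7446
S(3/2) = 52259/19856

Δ: Δ0=-3/2, Δ1=-1, Δ2=1/3, Δ3=2, Δ4=-7
row 1: diag=6, rhs=3; c'=1/6, d'=1/2
row 2: denom=8−1·1/6=47/6; d'=(8−1·1/2)/(47/6)=45/47
row 3: denom=8−3·18/47=322/47; d'=(10−3·45/47)/(322/47)=335/322
row 4: denom=4−1·47/322=1241/322; d'=(-54−1·335/322)/(1241/322)=-17723/1241
back: M4=-17723/1241
back: M3=335/322−47/322·-17723/1241=3878/1241
back: M2=45/47−18/47·3878/1241=-297/1241
back: M1=1/2−1/6·-297/1241=670/1241
M: M0=0, M1=670/1241, M2=-297/1241, M3=3878/1241, M4=-17723/1241, M5=0
seg 0: a=5, c=M0/2=0, d=(M1−M0)/(6·2)=335/7446, b=Δ0−h0·(2M0+M1)/6=-12509/7446
seg 1: a=2, c=M1/2=335/1241, d=(M2−M1)/(6·1)=-967/7446, b=Δ1−h1·(2M1+M2)/6=-8489/7446
seg 2: a=1, c=M2/2=-297/2482, d=(M3−M2)/(6·3)=4175/22338, b=Δ2−h2·(2M2+M3)/6=-3685/3723
seg 3: a=2, c=M3/2=1939/1241, d=(M4−M3)/(6·1)=-21601/7446, b=Δ3−h3·(2M3+M4)/6=24859/7446
seg 4: a=4, c=M4/2=-17723/2482, d=(M5−M4)/(6·1)=17723/7446, b=Δ4−h4·(2M4+M5)/6=-8338/3723
t_q=3/2 → seg 0, τ=3/2; S=5+-12509/7446·τ+0·τ²+335/7446·τ³=52259/19856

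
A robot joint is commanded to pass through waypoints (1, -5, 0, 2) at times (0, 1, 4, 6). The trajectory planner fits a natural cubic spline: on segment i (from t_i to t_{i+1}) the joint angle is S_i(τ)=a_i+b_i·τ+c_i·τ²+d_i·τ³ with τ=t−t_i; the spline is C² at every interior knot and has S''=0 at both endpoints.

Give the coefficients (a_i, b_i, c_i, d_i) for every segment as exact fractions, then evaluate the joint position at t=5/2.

Δ: Δ0=-6, Δ1=5/3, Δ2=1
row 1: diag=8, rhs=46; c'=3/8, d'=23/4
row 2: denom=10−3·3/8=71/8; d'=(-4−3·23/4)/(71/8)=-170/71
back: M2=-170/71
back: M1=23/4−3/8·-170/71=472/71
M: M0=0, M1=472/71, M2=-170/71, M3=0
seg 0: a=1, c=M0/2=0, d=(M1−M0)/(6·1)=236/213, b=Δ0−h0·(2M0+M1)/6=-1514/213
seg 1: a=-5, c=M1/2=236/71, d=(M2−M1)/(6·3)=-107/213, b=Δ1−h1·(2M1+M2)/6=-806/213
seg 2: a=0, c=M2/2=-85/71, d=(M3−M2)/(6·2)=85/426, b=Δ2−h2·(2M2+M3)/6=553/213
t_q=5/2 → seg 1, τ=3/2; S=-5+-806/213·τ+236/71·τ²+-107/213·τ³=-2779/568

  seg 0: a=1 b=-1514/213 c=0 d=236/213
  seg 1: a=-5 b=-806/213 c=236/71 d=-107/213
  seg 2: a=0 b=553/213 c=-85/71 d=85/426
S(5/2) = -2779/568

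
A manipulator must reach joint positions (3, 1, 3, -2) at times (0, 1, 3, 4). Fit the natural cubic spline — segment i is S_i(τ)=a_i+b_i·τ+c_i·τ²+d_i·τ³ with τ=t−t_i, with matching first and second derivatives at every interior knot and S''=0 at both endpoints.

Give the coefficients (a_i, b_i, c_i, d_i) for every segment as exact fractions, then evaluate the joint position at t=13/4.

Δ: Δ0=-2, Δ1=1, Δ2=-5
row 1: diag=6, rhs=18; c'=1/3, d'=3
row 2: denom=6−2·1/3=16/3; d'=(-36−2·3)/(16/3)=-63/8
back: M2=-63/8
back: M1=3−1/3·-63/8=45/8
M: M0=0, M1=45/8, M2=-63/8, M3=0
seg 0: a=3, c=M0/2=0, d=(M1−M0)/(6·1)=15/16, b=Δ0−h0·(2M0+M1)/6=-47/16
seg 1: a=1, c=M1/2=45/16, d=(M2−M1)/(6·2)=-9/8, b=Δ1−h1·(2M1+M2)/6=-1/8
seg 2: a=3, c=M2/2=-63/16, d=(M3−M2)/(6·1)=21/16, b=Δ2−h2·(2M2+M3)/6=-19/8
t_q=13/4 → seg 2, τ=1/4; S=3+-19/8·τ+-63/16·τ²+21/16·τ³=2233/1024

  seg 0: a=3 b=-47/16 c=0 d=15/16
  seg 1: a=1 b=-1/8 c=45/16 d=-9/8
  seg 2: a=3 b=-19/8 c=-63/16 d=21/16
S(13/4) = 2233/1024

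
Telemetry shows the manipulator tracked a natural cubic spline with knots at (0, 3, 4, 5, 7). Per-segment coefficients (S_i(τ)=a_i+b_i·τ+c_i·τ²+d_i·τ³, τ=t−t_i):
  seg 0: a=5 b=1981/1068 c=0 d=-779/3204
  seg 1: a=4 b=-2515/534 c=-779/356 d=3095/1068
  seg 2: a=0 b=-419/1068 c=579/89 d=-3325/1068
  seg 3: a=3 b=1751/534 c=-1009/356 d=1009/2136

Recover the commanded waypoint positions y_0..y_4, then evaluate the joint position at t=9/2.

y_0 = S_0(0) = a_0 = 5
y_1 = S_1(0) = a_1 = 4
y_2 = S_2(0) = a_2 = 0
y_3 = S_3(0) = a_3 = 3
y_4 = S_3(2) = 2
t_q=9/2 is in segment 2 (τ=1/2); S_2(τ)=2965/2848

y_0=5 y_1=4 y_2=0 y_3=3 y_4=2
S(9/2) = 2965/2848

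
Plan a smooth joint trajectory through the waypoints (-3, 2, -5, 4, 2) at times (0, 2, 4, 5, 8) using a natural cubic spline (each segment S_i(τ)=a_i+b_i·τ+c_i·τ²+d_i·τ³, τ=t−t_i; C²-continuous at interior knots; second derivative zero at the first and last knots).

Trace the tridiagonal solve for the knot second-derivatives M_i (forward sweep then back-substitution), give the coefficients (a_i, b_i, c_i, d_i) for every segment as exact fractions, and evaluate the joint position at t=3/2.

Δ: Δ0=5/2, Δ1=-7/2, Δ2=9, Δ3=-2/3
row 1: diag=8, rhs=-36; c'=1/4, d'=-9/2
row 2: denom=6−2·1/4=11/2; d'=(75−2·-9/2)/(11/2)=168/11
row 3: denom=8−1·2/11=86/11; d'=(-58−1·168/11)/(86/11)=-403/43
back: M3=-403/43
back: M2=168/11−2/11·-403/43=730/43
back: M1=-9/2−1/4·730/43=-376/43
M: M0=0, M1=-376/43, M2=730/43, M3=-403/43, M4=0
seg 0: a=-3, c=M0/2=0, d=(M1−M0)/(6·2)=-94/129, b=Δ0−h0·(2M0+M1)/6=1397/258
seg 1: a=2, c=M1/2=-188/43, d=(M2−M1)/(6·2)=553/258, b=Δ1−h1·(2M1+M2)/6=-859/258
seg 2: a=-5, c=M2/2=365/43, d=(M3−M2)/(6·1)=-1133/258, b=Δ2−h2·(2M2+M3)/6=1265/258
seg 3: a=4, c=M3/2=-403/86, d=(M4−M3)/(6·3)=403/774, b=Δ3−h3·(2M3+M4)/6=1123/129
t_q=3/2 → seg 0, τ=3/2; S=-3+1397/258·τ+0·τ²+-94/129·τ³=229/86

  seg 0: a=-3 b=1397/258 c=0 d=-94/129
  seg 1: a=2 b=-859/258 c=-188/43 d=553/258
  seg 2: a=-5 b=1265/258 c=365/43 d=-1133/258
  seg 3: a=4 b=1123/129 c=-403/86 d=403/774
S(3/2) = 229/86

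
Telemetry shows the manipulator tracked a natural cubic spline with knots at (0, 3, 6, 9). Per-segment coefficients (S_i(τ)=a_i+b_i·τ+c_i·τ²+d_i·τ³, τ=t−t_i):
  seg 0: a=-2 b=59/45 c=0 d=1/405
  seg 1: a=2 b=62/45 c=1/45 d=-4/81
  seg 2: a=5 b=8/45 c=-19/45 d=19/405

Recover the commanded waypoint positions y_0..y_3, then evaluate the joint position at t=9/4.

y_0=-2 y_1=2 y_2=5 y_3=3
S(9/4) = 313/320

y_0 = S_0(0) = a_0 = -2
y_1 = S_1(0) = a_1 = 2
y_2 = S_2(0) = a_2 = 5
y_3 = S_2(3) = 3
t_q=9/4 is in segment 0 (τ=9/4); S_0(τ)=313/320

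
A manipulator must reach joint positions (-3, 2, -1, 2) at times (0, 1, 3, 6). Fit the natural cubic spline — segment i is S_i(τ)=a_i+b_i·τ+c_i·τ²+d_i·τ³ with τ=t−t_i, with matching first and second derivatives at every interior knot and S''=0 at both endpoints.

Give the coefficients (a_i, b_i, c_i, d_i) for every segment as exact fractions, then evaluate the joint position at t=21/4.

Δ: Δ0=5, Δ1=-3/2, Δ2=1
row 1: diag=6, rhs=-39; c'=1/3, d'=-13/2
row 2: denom=10−2·1/3=28/3; d'=(15−2·-13/2)/(28/3)=3
back: M2=3
back: M1=-13/2−1/3·3=-15/2
M: M0=0, M1=-15/2, M2=3, M3=0
seg 0: a=-3, c=M0/2=0, d=(M1−M0)/(6·1)=-5/4, b=Δ0−h0·(2M0+M1)/6=25/4
seg 1: a=2, c=M1/2=-15/4, d=(M2−M1)/(6·2)=7/8, b=Δ1−h1·(2M1+M2)/6=5/2
seg 2: a=-1, c=M2/2=3/2, d=(M3−M2)/(6·3)=-1/6, b=Δ2−h2·(2M2+M3)/6=-2
t_q=21/4 → seg 2, τ=9/4; S=-1+-2·τ+3/2·τ²+-1/6·τ³=25/128

  seg 0: a=-3 b=25/4 c=0 d=-5/4
  seg 1: a=2 b=5/2 c=-15/4 d=7/8
  seg 2: a=-1 b=-2 c=3/2 d=-1/6
S(21/4) = 25/128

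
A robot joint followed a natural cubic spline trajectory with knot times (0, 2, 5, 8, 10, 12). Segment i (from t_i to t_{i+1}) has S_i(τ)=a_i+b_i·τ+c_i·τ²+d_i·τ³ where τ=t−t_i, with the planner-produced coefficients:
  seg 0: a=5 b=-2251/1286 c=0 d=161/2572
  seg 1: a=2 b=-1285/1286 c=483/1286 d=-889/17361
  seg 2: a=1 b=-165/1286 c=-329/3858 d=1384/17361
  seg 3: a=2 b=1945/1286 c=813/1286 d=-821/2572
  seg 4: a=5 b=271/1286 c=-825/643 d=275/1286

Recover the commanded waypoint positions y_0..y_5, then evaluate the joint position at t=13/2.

y_0 = S_0(0) = a_0 = 5
y_1 = S_1(0) = a_1 = 2
y_2 = S_2(0) = a_2 = 1
y_3 = S_3(0) = a_3 = 2
y_4 = S_4(0) = a_4 = 5
y_5 = S_4(2) = 2
t_q=13/2 is in segment 2 (τ=3/2); S_2(τ)=4551/5144

y_0=5 y_1=2 y_2=1 y_3=2 y_4=5 y_5=2
S(13/2) = 4551/5144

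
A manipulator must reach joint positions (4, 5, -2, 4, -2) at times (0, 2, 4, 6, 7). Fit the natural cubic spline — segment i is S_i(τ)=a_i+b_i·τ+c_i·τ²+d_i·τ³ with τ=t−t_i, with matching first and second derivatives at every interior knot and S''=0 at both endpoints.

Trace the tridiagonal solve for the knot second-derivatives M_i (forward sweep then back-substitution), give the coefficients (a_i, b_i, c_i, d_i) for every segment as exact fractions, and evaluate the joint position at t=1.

  seg 0: a=4 b=93/41 c=0 d=-145/328
  seg 1: a=5 b=-249/82 c=-435/164 d=397/328
  seg 2: a=-2 b=36/41 c=189/41 d=-291/164
  seg 3: a=4 b=-81/41 c=-495/82 d=165/82
S(1) = 1911/328

Δ: Δ0=1/2, Δ1=-7/2, Δ2=3, Δ3=-6
row 1: diag=8, rhs=-24; c'=1/4, d'=-3
row 2: denom=8−2·1/4=15/2; d'=(39−2·-3)/(15/2)=6
row 3: denom=6−2·4/15=82/15; d'=(-54−2·6)/(82/15)=-495/41
back: M3=-495/41
back: M2=6−4/15·-495/41=378/41
back: M1=-3−1/4·378/41=-435/82
M: M0=0, M1=-435/82, M2=378/41, M3=-495/41, M4=0
seg 0: a=4, c=M0/2=0, d=(M1−M0)/(6·2)=-145/328, b=Δ0−h0·(2M0+M1)/6=93/41
seg 1: a=5, c=M1/2=-435/164, d=(M2−M1)/(6·2)=397/328, b=Δ1−h1·(2M1+M2)/6=-249/82
seg 2: a=-2, c=M2/2=189/41, d=(M3−M2)/(6·2)=-291/164, b=Δ2−h2·(2M2+M3)/6=36/41
seg 3: a=4, c=M3/2=-495/82, d=(M4−M3)/(6·1)=165/82, b=Δ3−h3·(2M3+M4)/6=-81/41
t_q=1 → seg 0, τ=1; S=4+93/41·τ+0·τ²+-145/328·τ³=1911/328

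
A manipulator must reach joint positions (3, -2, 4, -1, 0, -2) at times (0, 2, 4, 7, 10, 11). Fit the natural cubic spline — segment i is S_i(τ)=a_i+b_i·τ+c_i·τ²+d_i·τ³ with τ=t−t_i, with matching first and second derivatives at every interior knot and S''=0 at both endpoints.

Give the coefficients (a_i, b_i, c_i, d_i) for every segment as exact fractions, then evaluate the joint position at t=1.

Δ: Δ0=-5/2, Δ1=3, Δ2=-5/3, Δ3=1/3, Δ4=-2
row 1: diag=8, rhs=33; c'=1/4, d'=33/8
row 2: denom=10−2·1/4=19/2; d'=(-28−2·33/8)/(19/2)=-145/38
row 3: denom=12−3·6/19=210/19; d'=(12−3·-145/38)/(210/19)=297/140
row 4: denom=8−3·19/70=503/70; d'=(-14−3·297/140)/(503/70)=-2851/1006
back: M4=-2851/1006
back: M3=297/140−19/70·-2851/1006=1454/503
back: M2=-145/38−6/19·1454/503=-4757/1006
back: M1=33/8−1/4·-4757/1006=5339/1006
M: M0=0, M1=5339/1006, M2=-4757/1006, M3=1454/503, M4=-2851/1006, M5=0
seg 0: a=3, c=M0/2=0, d=(M1−M0)/(6·2)=5339/12072, b=Δ0−h0·(2M0+M1)/6=-6442/1509
seg 1: a=-2, c=M1/2=5339/2012, d=(M2−M1)/(6·2)=-1262/1509, b=Δ1−h1·(2M1+M2)/6=3133/3018
seg 2: a=4, c=M2/2=-4757/2012, d=(M3−M2)/(6·3)=2555/6036, b=Δ2−h2·(2M2+M3)/6=4879/3018
seg 3: a=-1, c=M3/2=727/503, d=(M4−M3)/(6·3)=-5759/18108, b=Δ3−h3·(2M3+M4)/6=-6883/6036
seg 4: a=0, c=M4/2=-2851/2012, d=(M5−M4)/(6·1)=2851/6036, b=Δ4−h4·(2M4+M5)/6=-3185/3018
t_q=1 → seg 0, τ=1; S=3+-6442/1509·τ+0·τ²+5339/12072·τ³=-3327/4024

  seg 0: a=3 b=-6442/1509 c=0 d=5339/12072
  seg 1: a=-2 b=3133/3018 c=5339/2012 d=-1262/1509
  seg 2: a=4 b=4879/3018 c=-4757/2012 d=2555/6036
  seg 3: a=-1 b=-6883/6036 c=727/503 d=-5759/18108
  seg 4: a=0 b=-3185/3018 c=-2851/2012 d=2851/6036
S(1) = -3327/4024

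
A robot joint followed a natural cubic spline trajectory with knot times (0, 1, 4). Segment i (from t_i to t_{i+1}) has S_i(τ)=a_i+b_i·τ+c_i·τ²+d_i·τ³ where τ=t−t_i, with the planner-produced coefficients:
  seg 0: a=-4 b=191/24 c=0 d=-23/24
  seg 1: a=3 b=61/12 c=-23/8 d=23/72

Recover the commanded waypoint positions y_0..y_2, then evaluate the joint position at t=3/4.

y_0=-4 y_1=3 y_2=1
S(3/4) = 801/512

y_0 = S_0(0) = a_0 = -4
y_1 = S_1(0) = a_1 = 3
y_2 = S_1(3) = 1
t_q=3/4 is in segment 0 (τ=3/4); S_0(τ)=801/512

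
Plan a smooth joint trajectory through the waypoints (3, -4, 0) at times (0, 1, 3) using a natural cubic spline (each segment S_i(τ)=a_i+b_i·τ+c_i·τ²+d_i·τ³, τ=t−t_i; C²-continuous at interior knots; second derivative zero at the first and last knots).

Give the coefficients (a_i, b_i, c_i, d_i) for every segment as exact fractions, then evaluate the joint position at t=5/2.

Δ: Δ0=-7, Δ1=2
row 1: diag=6, rhs=54; c'=1/3, d'=9
back: M1=9
M: M0=0, M1=9, M2=0
seg 0: a=3, c=M0/2=0, d=(M1−M0)/(6·1)=3/2, b=Δ0−h0·(2M0+M1)/6=-17/2
seg 1: a=-4, c=M1/2=9/2, d=(M2−M1)/(6·2)=-3/4, b=Δ1−h1·(2M1+M2)/6=-4
t_q=5/2 → seg 1, τ=3/2; S=-4+-4·τ+9/2·τ²+-3/4·τ³=-77/32

  seg 0: a=3 b=-17/2 c=0 d=3/2
  seg 1: a=-4 b=-4 c=9/2 d=-3/4
S(5/2) = -77/32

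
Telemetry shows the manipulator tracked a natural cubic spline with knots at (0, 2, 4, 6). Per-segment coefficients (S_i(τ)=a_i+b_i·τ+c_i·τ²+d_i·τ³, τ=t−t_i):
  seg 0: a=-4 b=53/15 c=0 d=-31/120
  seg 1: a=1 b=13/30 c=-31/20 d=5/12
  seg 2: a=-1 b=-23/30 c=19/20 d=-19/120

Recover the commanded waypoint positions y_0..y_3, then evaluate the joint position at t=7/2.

y_0=-4 y_1=1 y_2=-1 y_3=0
S(7/2) = -69/160

y_0 = S_0(0) = a_0 = -4
y_1 = S_1(0) = a_1 = 1
y_2 = S_2(0) = a_2 = -1
y_3 = S_2(2) = 0
t_q=7/2 is in segment 1 (τ=3/2); S_1(τ)=-69/160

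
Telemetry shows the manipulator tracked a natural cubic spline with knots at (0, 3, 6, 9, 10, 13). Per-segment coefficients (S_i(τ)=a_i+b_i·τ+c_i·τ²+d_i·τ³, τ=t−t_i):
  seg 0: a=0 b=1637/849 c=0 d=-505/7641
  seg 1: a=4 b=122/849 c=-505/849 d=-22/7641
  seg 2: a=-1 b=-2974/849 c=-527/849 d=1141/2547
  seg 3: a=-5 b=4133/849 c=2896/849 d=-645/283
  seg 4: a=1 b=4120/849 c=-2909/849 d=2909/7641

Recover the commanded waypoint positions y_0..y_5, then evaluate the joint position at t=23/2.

y_0=0 y_1=4 y_2=-1 y_3=-5 y_4=1 y_5=-5
S(23/2) = 4199/2264

y_0 = S_0(0) = a_0 = 0
y_1 = S_1(0) = a_1 = 4
y_2 = S_2(0) = a_2 = -1
y_3 = S_3(0) = a_3 = -5
y_4 = S_4(0) = a_4 = 1
y_5 = S_4(3) = -5
t_q=23/2 is in segment 4 (τ=3/2); S_4(τ)=4199/2264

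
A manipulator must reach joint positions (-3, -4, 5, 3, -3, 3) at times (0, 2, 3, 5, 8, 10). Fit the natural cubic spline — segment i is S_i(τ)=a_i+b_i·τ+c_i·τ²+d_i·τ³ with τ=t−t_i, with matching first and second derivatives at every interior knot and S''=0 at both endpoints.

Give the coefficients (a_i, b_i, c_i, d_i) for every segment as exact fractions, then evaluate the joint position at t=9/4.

  seg 0: a=-3 b=-25613/5890 c=0 d=5667/5890
  seg 1: a=-4 b=42391/5890 c=17001/2945 d=-23383/5890
  seg 2: a=5 b=20123/2945 c=-36147/5890 d=13079/11780
  seg 3: a=3 b=-12934/2945 c=309/589 d=803/8835
  seg 4: a=-3 b=3563/2945 c=3954/2945 d=-659/2945
S(9/4) = -716959/376960

Δ: Δ0=-1/2, Δ1=9, Δ2=-1, Δ3=-2, Δ4=3
row 1: diag=6, rhs=57; c'=1/6, d'=19/2
row 2: denom=6−1·1/6=35/6; d'=(-60−1·19/2)/(35/6)=-417/35
row 3: denom=10−2·12/35=326/35; d'=(-6−2·-417/35)/(326/35)=312/163
row 4: denom=10−3·105/326=2945/326; d'=(30−3·312/163)/(2945/326)=7908/2945
back: M4=7908/2945
back: M3=312/163−105/326·7908/2945=618/589
back: M2=-417/35−12/35·618/589=-36147/2945
back: M1=19/2−1/6·-36147/2945=34002/2945
M: M0=0, M1=34002/2945, M2=-36147/2945, M3=618/589, M4=7908/2945, M5=0
seg 0: a=-3, c=M0/2=0, d=(M1−M0)/(6·2)=5667/5890, b=Δ0−h0·(2M0+M1)/6=-25613/5890
seg 1: a=-4, c=M1/2=17001/2945, d=(M2−M1)/(6·1)=-23383/5890, b=Δ1−h1·(2M1+M2)/6=42391/5890
seg 2: a=5, c=M2/2=-36147/5890, d=(M3−M2)/(6·2)=13079/11780, b=Δ2−h2·(2M2+M3)/6=20123/2945
seg 3: a=3, c=M3/2=309/589, d=(M4−M3)/(6·3)=803/8835, b=Δ3−h3·(2M3+M4)/6=-12934/2945
seg 4: a=-3, c=M4/2=3954/2945, d=(M5−M4)/(6·2)=-659/2945, b=Δ4−h4·(2M4+M5)/6=3563/2945
t_q=9/4 → seg 1, τ=1/4; S=-4+42391/5890·τ+17001/2945·τ²+-23383/5890·τ³=-716959/376960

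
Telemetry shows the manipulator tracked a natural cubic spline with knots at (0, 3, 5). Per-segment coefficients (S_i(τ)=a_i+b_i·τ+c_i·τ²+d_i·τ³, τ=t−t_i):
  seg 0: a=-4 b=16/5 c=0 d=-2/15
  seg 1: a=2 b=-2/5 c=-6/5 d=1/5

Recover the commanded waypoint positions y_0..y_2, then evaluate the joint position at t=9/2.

y_0=-4 y_1=2 y_2=-2
S(9/2) = -5/8

y_0 = S_0(0) = a_0 = -4
y_1 = S_1(0) = a_1 = 2
y_2 = S_1(2) = -2
t_q=9/2 is in segment 1 (τ=3/2); S_1(τ)=-5/8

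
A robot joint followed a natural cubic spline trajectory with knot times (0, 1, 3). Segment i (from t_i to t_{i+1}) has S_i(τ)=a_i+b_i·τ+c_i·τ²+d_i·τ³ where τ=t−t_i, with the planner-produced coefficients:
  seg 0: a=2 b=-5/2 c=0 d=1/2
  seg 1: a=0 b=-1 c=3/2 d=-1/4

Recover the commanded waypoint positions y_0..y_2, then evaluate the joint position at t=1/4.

y_0=2 y_1=0 y_2=2
S(1/4) = 177/128

y_0 = S_0(0) = a_0 = 2
y_1 = S_1(0) = a_1 = 0
y_2 = S_1(2) = 2
t_q=1/4 is in segment 0 (τ=1/4); S_0(τ)=177/128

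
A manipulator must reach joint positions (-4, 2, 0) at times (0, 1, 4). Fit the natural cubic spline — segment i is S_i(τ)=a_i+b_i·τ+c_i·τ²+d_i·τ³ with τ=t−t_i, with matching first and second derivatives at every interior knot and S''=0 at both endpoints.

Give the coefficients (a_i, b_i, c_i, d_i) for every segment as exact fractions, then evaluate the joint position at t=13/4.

Δ: Δ0=6, Δ1=-2/3
row 1: diag=8, rhs=-40; c'=3/8, d'=-5
back: M1=-5
M: M0=0, M1=-5, M2=0
seg 0: a=-4, c=M0/2=0, d=(M1−M0)/(6·1)=-5/6, b=Δ0−h0·(2M0+M1)/6=41/6
seg 1: a=2, c=M1/2=-5/2, d=(M2−M1)/(6·3)=5/18, b=Δ1−h1·(2M1+M2)/6=13/3
t_q=13/4 → seg 1, τ=9/4; S=2+13/3·τ+-5/2·τ²+5/18·τ³=289/128

  seg 0: a=-4 b=41/6 c=0 d=-5/6
  seg 1: a=2 b=13/3 c=-5/2 d=5/18
S(13/4) = 289/128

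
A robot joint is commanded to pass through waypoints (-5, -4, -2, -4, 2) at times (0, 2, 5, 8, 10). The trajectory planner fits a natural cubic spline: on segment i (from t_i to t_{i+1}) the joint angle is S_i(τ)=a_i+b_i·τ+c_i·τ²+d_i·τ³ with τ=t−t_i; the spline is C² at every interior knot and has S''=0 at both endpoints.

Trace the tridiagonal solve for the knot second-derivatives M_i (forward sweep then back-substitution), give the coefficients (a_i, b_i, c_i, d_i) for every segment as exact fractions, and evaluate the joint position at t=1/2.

Δ: Δ0=1/2, Δ1=2/3, Δ2=-2/3, Δ3=3
row 1: diag=10, rhs=1; c'=3/10, d'=1/10
row 2: denom=12−3·3/10=111/10; d'=(-8−3·1/10)/(111/10)=-83/111
row 3: denom=10−3·10/37=340/37; d'=(22−3·-83/111)/(340/37)=897/340
back: M3=897/340
back: M2=-83/111−10/37·897/340=-149/102
back: M1=1/10−3/10·-149/102=183/340
M: M0=0, M1=183/340, M2=-149/102, M3=897/340, M4=0
seg 0: a=-5, c=M0/2=0, d=(M1−M0)/(6·2)=61/1360, b=Δ0−h0·(2M0+M1)/6=109/340
seg 1: a=-4, c=M1/2=183/680, d=(M2−M1)/(6·3)=-2039/18360, b=Δ1−h1·(2M1+M2)/6=73/85
seg 2: a=-2, c=M2/2=-149/204, d=(M3−M2)/(6·3)=4181/18360, b=Δ2−h2·(2M2+M3)/6=-21/40
seg 3: a=-4, c=M3/2=897/680, d=(M4−M3)/(6·2)=-299/1360, b=Δ3−h3·(2M3+M4)/6=211/170
t_q=1/2 → seg 0, τ=1/2; S=-5+109/340·τ+0·τ²+61/1360·τ³=-10519/2176

  seg 0: a=-5 b=109/340 c=0 d=61/1360
  seg 1: a=-4 b=73/85 c=183/680 d=-2039/18360
  seg 2: a=-2 b=-21/40 c=-149/204 d=4181/18360
  seg 3: a=-4 b=211/170 c=897/680 d=-299/1360
S(1/2) = -10519/2176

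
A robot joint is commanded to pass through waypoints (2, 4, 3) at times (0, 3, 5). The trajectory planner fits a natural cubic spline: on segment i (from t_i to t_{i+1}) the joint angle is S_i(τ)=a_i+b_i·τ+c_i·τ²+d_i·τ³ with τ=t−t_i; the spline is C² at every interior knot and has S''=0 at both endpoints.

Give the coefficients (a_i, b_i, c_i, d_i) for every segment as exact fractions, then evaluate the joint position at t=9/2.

  seg 0: a=2 b=61/60 c=0 d=-7/180
  seg 1: a=4 b=-1/30 c=-7/20 d=7/120
S(9/2) = 215/64

Δ: Δ0=2/3, Δ1=-1/2
row 1: diag=10, rhs=-7; c'=1/5, d'=-7/10
back: M1=-7/10
M: M0=0, M1=-7/10, M2=0
seg 0: a=2, c=M0/2=0, d=(M1−M0)/(6·3)=-7/180, b=Δ0−h0·(2M0+M1)/6=61/60
seg 1: a=4, c=M1/2=-7/20, d=(M2−M1)/(6·2)=7/120, b=Δ1−h1·(2M1+M2)/6=-1/30
t_q=9/2 → seg 1, τ=3/2; S=4+-1/30·τ+-7/20·τ²+7/120·τ³=215/64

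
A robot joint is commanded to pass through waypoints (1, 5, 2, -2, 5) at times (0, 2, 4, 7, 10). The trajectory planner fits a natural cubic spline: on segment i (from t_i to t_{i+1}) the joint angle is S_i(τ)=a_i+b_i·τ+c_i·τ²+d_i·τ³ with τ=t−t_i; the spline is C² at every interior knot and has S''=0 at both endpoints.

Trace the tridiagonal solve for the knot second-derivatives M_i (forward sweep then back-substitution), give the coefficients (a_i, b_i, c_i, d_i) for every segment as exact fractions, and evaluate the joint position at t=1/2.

  seg 0: a=1 b=807/280 c=0 d=-247/1120
  seg 1: a=5 b=33/140 c=-741/560 d=51/224
  seg 2: a=2 b=-93/40 c=3/70 d=145/1512
  seg 3: a=-2 b=73/140 c=761/840 d=-761/7560
S(1/2) = 4325/1792

Δ: Δ0=2, Δ1=-3/2, Δ2=-4/3, Δ3=7/3
row 1: diag=8, rhs=-21; c'=1/4, d'=-21/8
row 2: denom=10−2·1/4=19/2; d'=(1−2·-21/8)/(19/2)=25/38
row 3: denom=12−3·6/19=210/19; d'=(22−3·25/38)/(210/19)=761/420
back: M3=761/420
back: M2=25/38−6/19·761/420=3/35
back: M1=-21/8−1/4·3/35=-741/280
M: M0=0, M1=-741/280, M2=3/35, M3=761/420, M4=0
seg 0: a=1, c=M0/2=0, d=(M1−M0)/(6·2)=-247/1120, b=Δ0−h0·(2M0+M1)/6=807/280
seg 1: a=5, c=M1/2=-741/560, d=(M2−M1)/(6·2)=51/224, b=Δ1−h1·(2M1+M2)/6=33/140
seg 2: a=2, c=M2/2=3/70, d=(M3−M2)/(6·3)=145/1512, b=Δ2−h2·(2M2+M3)/6=-93/40
seg 3: a=-2, c=M3/2=761/840, d=(M4−M3)/(6·3)=-761/7560, b=Δ3−h3·(2M3+M4)/6=73/140
t_q=1/2 → seg 0, τ=1/2; S=1+807/280·τ+0·τ²+-247/1120·τ³=4325/1792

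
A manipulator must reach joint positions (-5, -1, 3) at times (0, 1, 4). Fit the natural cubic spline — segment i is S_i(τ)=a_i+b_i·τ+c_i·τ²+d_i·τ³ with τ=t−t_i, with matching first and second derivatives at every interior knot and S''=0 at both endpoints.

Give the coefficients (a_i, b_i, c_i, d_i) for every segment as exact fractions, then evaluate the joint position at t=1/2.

Δ: Δ0=4, Δ1=4/3
row 1: diag=8, rhs=-16; c'=3/8, d'=-2
back: M1=-2
M: M0=0, M1=-2, M2=0
seg 0: a=-5, c=M0/2=0, d=(M1−M0)/(6·1)=-1/3, b=Δ0−h0·(2M0+M1)/6=13/3
seg 1: a=-1, c=M1/2=-1, d=(M2−M1)/(6·3)=1/9, b=Δ1−h1·(2M1+M2)/6=10/3
t_q=1/2 → seg 0, τ=1/2; S=-5+13/3·τ+0·τ²+-1/3·τ³=-23/8

  seg 0: a=-5 b=13/3 c=0 d=-1/3
  seg 1: a=-1 b=10/3 c=-1 d=1/9
S(1/2) = -23/8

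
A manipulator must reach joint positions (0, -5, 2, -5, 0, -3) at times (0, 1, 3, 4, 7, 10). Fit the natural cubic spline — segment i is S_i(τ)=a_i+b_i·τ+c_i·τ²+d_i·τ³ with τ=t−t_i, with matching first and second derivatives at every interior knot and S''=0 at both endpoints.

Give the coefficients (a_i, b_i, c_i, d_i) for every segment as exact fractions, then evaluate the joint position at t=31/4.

Δ: Δ0=-5, Δ1=7/2, Δ2=-7, Δ3=5/3, Δ4=-1
row 1: diag=6, rhs=51; c'=1/3, d'=17/2
row 2: denom=6−2·1/3=16/3; d'=(-63−2·17/2)/(16/3)=-15
row 3: denom=8−1·3/16=125/16; d'=(52−1·-15)/(125/16)=1072/125
row 4: denom=12−3·48/125=1356/125; d'=(-16−3·1072/125)/(1356/125)=-1304/339
back: M4=-1304/339
back: M3=1072/125−48/125·-1304/339=1136/113
back: M2=-15−3/16·1136/113=-1908/113
back: M1=17/2−1/3·-1908/113=3193/226
M: M0=0, M1=3193/226, M2=-1908/113, M3=1136/113, M4=-1304/339, M5=0
seg 0: a=0, c=M0/2=0, d=(M1−M0)/(6·1)=3193/1356, b=Δ0−h0·(2M0+M1)/6=-9973/1356
seg 1: a=-5, c=M1/2=3193/452, d=(M2−M1)/(6·2)=-7009/2712, b=Δ1−h1·(2M1+M2)/6=-197/678
seg 2: a=2, c=M2/2=-954/113, d=(M3−M2)/(6·1)=1522/339, b=Δ2−h2·(2M2+M3)/6=-1033/339
seg 3: a=-5, c=M3/2=568/113, d=(M4−M3)/(6·3)=-2356/3051, b=Δ3−h3·(2M3+M4)/6=-2191/339
seg 4: a=0, c=M4/2=-652/339, d=(M5−M4)/(6·3)=652/3051, b=Δ4−h4·(2M4+M5)/6=965/339
t_q=31/4 → seg 4, τ=3/4; S=0+965/339·τ+-652/339·τ²+652/3051·τ³=2067/1808

  seg 0: a=0 b=-9973/1356 c=0 d=3193/1356
  seg 1: a=-5 b=-197/678 c=3193/452 d=-7009/2712
  seg 2: a=2 b=-1033/339 c=-954/113 d=1522/339
  seg 3: a=-5 b=-2191/339 c=568/113 d=-2356/3051
  seg 4: a=0 b=965/339 c=-652/339 d=652/3051
S(31/4) = 2067/1808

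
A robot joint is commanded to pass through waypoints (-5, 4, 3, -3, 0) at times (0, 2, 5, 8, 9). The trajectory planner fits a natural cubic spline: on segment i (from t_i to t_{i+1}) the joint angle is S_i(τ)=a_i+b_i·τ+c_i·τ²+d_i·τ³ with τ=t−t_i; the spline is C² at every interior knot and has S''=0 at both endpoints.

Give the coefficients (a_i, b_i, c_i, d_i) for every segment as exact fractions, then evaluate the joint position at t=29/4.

  seg 0: a=-5 b=2131/399 c=0 d=-671/3192
  seg 1: a=4 b=2249/798 c=-671/532 d=1009/14364
  seg 2: a=3 b=-4553/1596 c=-251/399 d=4373/14364
  seg 3: a=-3 b=1271/798 c=1123/532 d=-1123/1596
S(29/4) = -5619/1792

Δ: Δ0=9/2, Δ1=-1/3, Δ2=-2, Δ3=3
row 1: diag=10, rhs=-29; c'=3/10, d'=-29/10
row 2: denom=12−3·3/10=111/10; d'=(-10−3·-29/10)/(111/10)=-13/111
row 3: denom=8−3·10/37=266/37; d'=(30−3·-13/111)/(266/37)=1123/266
back: M3=1123/266
back: M2=-13/111−10/37·1123/266=-502/399
back: M1=-29/10−3/10·-502/399=-671/266
M: M0=0, M1=-671/266, M2=-502/399, M3=1123/266, M4=0
seg 0: a=-5, c=M0/2=0, d=(M1−M0)/(6·2)=-671/3192, b=Δ0−h0·(2M0+M1)/6=2131/399
seg 1: a=4, c=M1/2=-671/532, d=(M2−M1)/(6·3)=1009/14364, b=Δ1−h1·(2M1+M2)/6=2249/798
seg 2: a=3, c=M2/2=-251/399, d=(M3−M2)/(6·3)=4373/14364, b=Δ2−h2·(2M2+M3)/6=-4553/1596
seg 3: a=-3, c=M3/2=1123/532, d=(M4−M3)/(6·1)=-1123/1596, b=Δ3−h3·(2M3+M4)/6=1271/798
t_q=29/4 → seg 2, τ=9/4; S=3+-4553/1596·τ+-251/399·τ²+4373/14364·τ³=-5619/1792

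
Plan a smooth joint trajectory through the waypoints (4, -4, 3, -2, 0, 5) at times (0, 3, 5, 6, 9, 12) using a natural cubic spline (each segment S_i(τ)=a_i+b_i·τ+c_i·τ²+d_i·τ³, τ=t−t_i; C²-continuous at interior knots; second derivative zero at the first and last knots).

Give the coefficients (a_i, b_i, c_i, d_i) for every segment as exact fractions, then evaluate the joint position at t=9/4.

  seg 0: a=4 b=-4489/792 c=0 d=2377/7128
  seg 1: a=-4 b=1321/396 c=2377/792 d=-289/198
  seg 2: a=3 b=-287/132 c=-4559/792 d=211/72
  seg 3: a=-2 b=-3877/792 c=601/198 d=-2807/7128
  seg 4: a=0 b=1063/396 c=-403/792 d=403/7128
S(9/4) = -27903/5632

Δ: Δ0=-8/3, Δ1=7/2, Δ2=-5, Δ3=2/3, Δ4=5/3
row 1: diag=10, rhs=37; c'=1/5, d'=37/10
row 2: denom=6−2·1/5=28/5; d'=(-51−2·37/10)/(28/5)=-73/7
row 3: denom=8−1·5/28=219/28; d'=(34−1·-73/7)/(219/28)=1244/219
row 4: denom=12−3·28/73=792/73; d'=(6−3·1244/219)/(792/73)=-403/396
back: M4=-403/396
back: M3=1244/219−28/73·-403/396=601/99
back: M2=-73/7−5/28·601/99=-4559/396
back: M1=37/10−1/5·-4559/396=2377/396
M: M0=0, M1=2377/396, M2=-4559/396, M3=601/99, M4=-403/396, M5=0
seg 0: a=4, c=M0/2=0, d=(M1−M0)/(6·3)=2377/7128, b=Δ0−h0·(2M0+M1)/6=-4489/792
seg 1: a=-4, c=M1/2=2377/792, d=(M2−M1)/(6·2)=-289/198, b=Δ1−h1·(2M1+M2)/6=1321/396
seg 2: a=3, c=M2/2=-4559/792, d=(M3−M2)/(6·1)=211/72, b=Δ2−h2·(2M2+M3)/6=-287/132
seg 3: a=-2, c=M3/2=601/198, d=(M4−M3)/(6·3)=-2807/7128, b=Δ3−h3·(2M3+M4)/6=-3877/792
seg 4: a=0, c=M4/2=-403/792, d=(M5−M4)/(6·3)=403/7128, b=Δ4−h4·(2M4+M5)/6=1063/396
t_q=9/4 → seg 0, τ=9/4; S=4+-4489/792·τ+0·τ²+2377/7128·τ³=-27903/5632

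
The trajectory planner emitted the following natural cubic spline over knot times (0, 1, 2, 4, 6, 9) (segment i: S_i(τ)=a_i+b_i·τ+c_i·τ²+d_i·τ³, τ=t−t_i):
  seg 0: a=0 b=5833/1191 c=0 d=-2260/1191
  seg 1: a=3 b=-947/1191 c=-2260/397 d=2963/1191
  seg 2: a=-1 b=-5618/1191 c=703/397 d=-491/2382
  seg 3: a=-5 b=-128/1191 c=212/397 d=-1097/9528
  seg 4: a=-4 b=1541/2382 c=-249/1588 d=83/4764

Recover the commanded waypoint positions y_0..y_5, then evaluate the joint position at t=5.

y_0 = S_0(0) = a_0 = 0
y_1 = S_1(0) = a_1 = 3
y_2 = S_2(0) = a_2 = -1
y_3 = S_3(0) = a_3 = -5
y_4 = S_4(0) = a_4 = -4
y_5 = S_4(3) = -3
t_q=5 is in segment 3 (τ=1); S_3(τ)=-14891/3176

y_0=0 y_1=3 y_2=-1 y_3=-5 y_4=-4 y_5=-3
S(5) = -14891/3176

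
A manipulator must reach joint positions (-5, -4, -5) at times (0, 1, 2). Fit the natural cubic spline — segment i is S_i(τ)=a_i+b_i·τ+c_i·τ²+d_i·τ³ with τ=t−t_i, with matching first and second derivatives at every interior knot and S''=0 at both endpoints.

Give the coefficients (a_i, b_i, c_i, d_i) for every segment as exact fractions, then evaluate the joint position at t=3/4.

  seg 0: a=-5 b=3/2 c=0 d=-1/2
  seg 1: a=-4 b=0 c=-3/2 d=1/2
S(3/4) = -523/128

Δ: Δ0=1, Δ1=-1
row 1: diag=4, rhs=-12; c'=1/4, d'=-3
back: M1=-3
M: M0=0, M1=-3, M2=0
seg 0: a=-5, c=M0/2=0, d=(M1−M0)/(6·1)=-1/2, b=Δ0−h0·(2M0+M1)/6=3/2
seg 1: a=-4, c=M1/2=-3/2, d=(M2−M1)/(6·1)=1/2, b=Δ1−h1·(2M1+M2)/6=0
t_q=3/4 → seg 0, τ=3/4; S=-5+3/2·τ+0·τ²+-1/2·τ³=-523/128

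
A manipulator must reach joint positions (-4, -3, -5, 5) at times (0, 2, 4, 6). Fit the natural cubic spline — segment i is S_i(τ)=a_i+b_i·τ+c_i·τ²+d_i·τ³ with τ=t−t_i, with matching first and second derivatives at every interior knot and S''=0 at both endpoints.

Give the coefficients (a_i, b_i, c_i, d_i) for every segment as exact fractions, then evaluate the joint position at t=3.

  seg 0: a=-4 b=13/10 c=0 d=-1/5
  seg 1: a=-3 b=-11/10 c=-6/5 d=5/8
  seg 2: a=-5 b=8/5 c=51/20 d=-17/40
S(3) = -187/40

Δ: Δ0=1/2, Δ1=-1, Δ2=5
row 1: diag=8, rhs=-9; c'=1/4, d'=-9/8
row 2: denom=8−2·1/4=15/2; d'=(36−2·-9/8)/(15/2)=51/10
back: M2=51/10
back: M1=-9/8−1/4·51/10=-12/5
M: M0=0, M1=-12/5, M2=51/10, M3=0
seg 0: a=-4, c=M0/2=0, d=(M1−M0)/(6·2)=-1/5, b=Δ0−h0·(2M0+M1)/6=13/10
seg 1: a=-3, c=M1/2=-6/5, d=(M2−M1)/(6·2)=5/8, b=Δ1−h1·(2M1+M2)/6=-11/10
seg 2: a=-5, c=M2/2=51/20, d=(M3−M2)/(6·2)=-17/40, b=Δ2−h2·(2M2+M3)/6=8/5
t_q=3 → seg 1, τ=1; S=-3+-11/10·τ+-6/5·τ²+5/8·τ³=-187/40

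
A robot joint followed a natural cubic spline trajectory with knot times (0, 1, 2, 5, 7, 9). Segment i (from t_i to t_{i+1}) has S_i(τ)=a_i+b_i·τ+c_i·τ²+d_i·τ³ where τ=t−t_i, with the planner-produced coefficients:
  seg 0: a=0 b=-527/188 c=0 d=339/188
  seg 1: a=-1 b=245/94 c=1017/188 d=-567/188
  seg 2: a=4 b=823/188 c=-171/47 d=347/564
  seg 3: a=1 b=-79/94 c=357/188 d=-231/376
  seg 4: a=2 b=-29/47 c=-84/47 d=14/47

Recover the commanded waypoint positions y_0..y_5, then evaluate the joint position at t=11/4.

y_0 = S_0(0) = a_0 = 0
y_1 = S_1(0) = a_1 = -1
y_2 = S_2(0) = a_2 = 4
y_3 = S_3(0) = a_3 = 1
y_4 = S_4(0) = a_4 = 2
y_5 = S_4(2) = -4
t_q=11/4 is in segment 2 (τ=3/4); S_2(τ)=66131/12032

y_0=0 y_1=-1 y_2=4 y_3=1 y_4=2 y_5=-4
S(11/4) = 66131/12032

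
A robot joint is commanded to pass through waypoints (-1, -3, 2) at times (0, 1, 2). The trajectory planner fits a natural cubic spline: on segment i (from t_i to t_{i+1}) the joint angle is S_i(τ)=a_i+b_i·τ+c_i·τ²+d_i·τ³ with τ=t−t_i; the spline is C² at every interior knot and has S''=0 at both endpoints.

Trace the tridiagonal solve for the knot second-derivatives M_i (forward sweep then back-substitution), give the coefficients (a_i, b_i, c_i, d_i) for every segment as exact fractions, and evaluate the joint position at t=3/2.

Δ: Δ0=-2, Δ1=5
row 1: diag=4, rhs=42; c'=1/4, d'=21/2
back: M1=21/2
M: M0=0, M1=21/2, M2=0
seg 0: a=-1, c=M0/2=0, d=(M1−M0)/(6·1)=7/4, b=Δ0−h0·(2M0+M1)/6=-15/4
seg 1: a=-3, c=M1/2=21/4, d=(M2−M1)/(6·1)=-7/4, b=Δ1−h1·(2M1+M2)/6=3/2
t_q=3/2 → seg 1, τ=1/2; S=-3+3/2·τ+21/4·τ²+-7/4·τ³=-37/32

  seg 0: a=-1 b=-15/4 c=0 d=7/4
  seg 1: a=-3 b=3/2 c=21/4 d=-7/4
S(3/2) = -37/32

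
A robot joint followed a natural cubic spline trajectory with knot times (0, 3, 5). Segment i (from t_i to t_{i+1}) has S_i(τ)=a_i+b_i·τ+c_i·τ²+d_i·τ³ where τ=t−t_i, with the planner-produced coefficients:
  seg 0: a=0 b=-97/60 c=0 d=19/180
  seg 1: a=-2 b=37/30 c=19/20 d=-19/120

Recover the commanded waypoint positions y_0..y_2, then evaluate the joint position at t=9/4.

y_0 = S_0(0) = a_0 = 0
y_1 = S_1(0) = a_1 = -2
y_2 = S_1(2) = 3
t_q=9/4 is in segment 0 (τ=9/4); S_0(τ)=-3117/1280

y_0=0 y_1=-2 y_2=3
S(9/4) = -3117/1280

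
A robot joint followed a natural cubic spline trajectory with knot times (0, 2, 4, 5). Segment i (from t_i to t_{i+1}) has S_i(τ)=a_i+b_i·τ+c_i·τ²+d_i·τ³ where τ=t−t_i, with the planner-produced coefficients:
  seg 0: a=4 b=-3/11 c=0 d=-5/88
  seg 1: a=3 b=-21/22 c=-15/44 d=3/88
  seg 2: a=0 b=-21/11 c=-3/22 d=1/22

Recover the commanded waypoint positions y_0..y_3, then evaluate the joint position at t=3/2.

y_0 = S_0(0) = a_0 = 4
y_1 = S_1(0) = a_1 = 3
y_2 = S_2(0) = a_2 = 0
y_3 = S_2(1) = -2
t_q=3/2 is in segment 0 (τ=3/2); S_0(τ)=2393/704

y_0=4 y_1=3 y_2=0 y_3=-2
S(3/2) = 2393/704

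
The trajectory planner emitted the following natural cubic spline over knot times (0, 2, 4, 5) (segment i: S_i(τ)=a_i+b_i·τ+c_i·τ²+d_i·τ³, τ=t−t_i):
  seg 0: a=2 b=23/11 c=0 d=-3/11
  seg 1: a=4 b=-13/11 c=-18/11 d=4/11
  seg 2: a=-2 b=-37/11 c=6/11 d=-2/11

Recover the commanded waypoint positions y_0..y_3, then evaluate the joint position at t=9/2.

y_0 = S_0(0) = a_0 = 2
y_1 = S_1(0) = a_1 = 4
y_2 = S_2(0) = a_2 = -2
y_3 = S_2(1) = -5
t_q=9/2 is in segment 2 (τ=1/2); S_2(τ)=-157/44

y_0=2 y_1=4 y_2=-2 y_3=-5
S(9/2) = -157/44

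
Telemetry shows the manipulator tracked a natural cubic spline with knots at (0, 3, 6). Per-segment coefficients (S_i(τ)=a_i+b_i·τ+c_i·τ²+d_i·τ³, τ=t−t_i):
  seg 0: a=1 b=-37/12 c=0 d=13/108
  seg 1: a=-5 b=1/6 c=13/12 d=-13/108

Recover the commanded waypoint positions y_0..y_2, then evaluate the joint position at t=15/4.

y_0 = S_0(0) = a_0 = 1
y_1 = S_1(0) = a_1 = -5
y_2 = S_1(3) = 2
t_q=15/4 is in segment 1 (τ=3/4); S_1(τ)=-1105/256

y_0=1 y_1=-5 y_2=2
S(15/4) = -1105/256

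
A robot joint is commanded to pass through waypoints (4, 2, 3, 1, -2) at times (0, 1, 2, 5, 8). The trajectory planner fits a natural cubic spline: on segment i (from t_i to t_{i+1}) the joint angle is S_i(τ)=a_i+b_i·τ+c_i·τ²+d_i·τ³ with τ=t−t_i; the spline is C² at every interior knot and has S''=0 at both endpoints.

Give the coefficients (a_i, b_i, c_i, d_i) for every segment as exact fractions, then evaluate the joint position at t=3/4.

Δ: Δ0=-2, Δ1=1, Δ2=-2/3, Δ3=-1
row 1: diag=4, rhs=18; c'=1/4, d'=9/2
row 2: denom=8−1·1/4=31/4; d'=(-10−1·9/2)/(31/4)=-58/31
row 3: denom=12−3·12/31=336/31; d'=(-2−3·-58/31)/(336/31)=1/3
back: M3=1/3
back: M2=-58/31−12/31·1/3=-2
back: M1=9/2−1/4·-2=5
M: M0=0, M1=5, M2=-2, M3=1/3, M4=0
seg 0: a=4, c=M0/2=0, d=(M1−M0)/(6·1)=5/6, b=Δ0−h0·(2M0+M1)/6=-17/6
seg 1: a=2, c=M1/2=5/2, d=(M2−M1)/(6·1)=-7/6, b=Δ1−h1·(2M1+M2)/6=-1/3
seg 2: a=3, c=M2/2=-1, d=(M3−M2)/(6·3)=7/54, b=Δ2−h2·(2M2+M3)/6=7/6
seg 3: a=1, c=M3/2=1/6, d=(M4−M3)/(6·3)=-1/54, b=Δ3−h3·(2M3+M4)/6=-4/3
t_q=3/4 → seg 0, τ=3/4; S=4+-17/6·τ+0·τ²+5/6·τ³=285/128

  seg 0: a=4 b=-17/6 c=0 d=5/6
  seg 1: a=2 b=-1/3 c=5/2 d=-7/6
  seg 2: a=3 b=7/6 c=-1 d=7/54
  seg 3: a=1 b=-4/3 c=1/6 d=-1/54
S(3/4) = 285/128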